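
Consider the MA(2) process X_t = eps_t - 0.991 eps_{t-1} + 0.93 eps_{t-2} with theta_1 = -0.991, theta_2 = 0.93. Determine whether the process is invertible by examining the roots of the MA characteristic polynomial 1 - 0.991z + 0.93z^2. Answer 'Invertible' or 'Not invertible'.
\text{Invertible}

The MA(q) characteristic polynomial is P(z) = 1 - 0.991z + 0.93z^2.
Invertibility requires all roots to lie outside the unit circle, i.e. |z| > 1 for every root.
Set 1 + (-0.991) z + (0.93) z^2 = 0, i.e. a z^2 + b z + c = 0 with a = 0.93, b = -0.991, c = 1.
Discriminant D = b^2 - 4ac = (-0.991)^2 - 4*(0.93)*1 = 0.982081 - (3.72) = -2.737919.
D < 0, so the roots are the complex-conjugate pair z = (-b +/- i sqrt(-D)) / (2a) = 0.5328 +/- 0.8896i.
For a conjugate pair |z|^2 = z * conj(z) = (product of roots) = c/a = 1/(0.93) = 1.075269, so |z| = sqrt(1.075269) = 1.037 for both roots.
Moduli of all roots: 1.0370, 1.0370.
All moduli strictly greater than 1? Yes.
Verdict: Invertible.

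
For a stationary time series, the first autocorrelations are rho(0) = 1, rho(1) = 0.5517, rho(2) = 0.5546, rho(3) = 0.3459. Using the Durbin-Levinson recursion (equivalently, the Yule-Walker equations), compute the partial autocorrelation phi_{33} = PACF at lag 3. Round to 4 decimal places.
\phi_{33} = -0.0800

The PACF at lag k is phi_{kk}, the last component of the solution
to the Yule-Walker system G_k phi = r_k where
  (G_k)_{ij} = rho(|i - j|), (r_k)_i = rho(i), i,j = 1..k.
Equivalently, Durbin-Levinson gives phi_{kk} iteratively:
  phi_{11} = rho(1)
  phi_{kk} = [rho(k) - sum_{j=1..k-1} phi_{k-1,j} rho(k-j)]
            / [1 - sum_{j=1..k-1} phi_{k-1,j} rho(j)],
  phi_{k,j} = phi_{k-1,j} - phi_{kk} phi_{k-1,k-j},  j = 1..k-1.
Step k = 1:
  phi_11 = rho(1) = 0.5517.
Step k = 2:
  phi_22 = [rho(2) - phi_11 rho(1)] / [1 - phi_11 rho(1)] = [0.5546 - (0.5517)(0.5517)] / [1 - (0.5517)(0.5517)]
         = 0.25022711 / 0.69562711 = 0.359714.
  Update: phi_21 = phi_11 - phi_22 phi_11 = 0.5517 - (0.359714)(0.5517) = 0.353246.
Step k = 3:
  phi_33 = [rho(3) - phi_21 rho(2) - phi_22 rho(1)] / [1 - phi_21 rho(1) - phi_22 rho(2)]
    numerator   = 0.3459 - (0.353246)(0.5546) - (0.359714)(0.5517) = -0.04846443
    denominator = 1 - (0.353246)(0.5517) - (0.359714)(0.5546) = 0.60561681
  phi_33 = -0.04846443 / 0.60561681 = -0.08.
Therefore phi_{33} = -0.0800.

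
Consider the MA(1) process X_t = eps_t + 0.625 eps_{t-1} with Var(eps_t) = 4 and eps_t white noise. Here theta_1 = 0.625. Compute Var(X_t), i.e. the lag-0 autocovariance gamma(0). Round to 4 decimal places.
\gamma(0) = 5.5625

For an MA(q) process X_t = eps_t + sum_i theta_i eps_{t-i} with
Var(eps_t) = sigma^2, the variance is
  gamma(0) = sigma^2 * (1 + sum_i theta_i^2).
  sum_i theta_i^2 = (0.625)^2 = 0.390625.
  gamma(0) = 4 * (1 + 0.390625) = 4 * 1.390625 = 5.5625.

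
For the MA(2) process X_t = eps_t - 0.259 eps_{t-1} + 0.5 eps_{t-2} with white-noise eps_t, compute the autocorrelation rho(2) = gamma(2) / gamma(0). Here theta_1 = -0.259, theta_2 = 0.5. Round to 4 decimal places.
\rho(2) = 0.3796

For an MA(q) process with theta_0 = 1, the autocovariance is
  gamma(k) = sigma^2 * sum_{i=0..q-k} theta_i * theta_{i+k},
and rho(k) = gamma(k) / gamma(0). Sigma^2 cancels.
  numerator   = (1)*(0.5) = 0.5.
  denominator = (1)^2 + (-0.259)^2 + (0.5)^2 = 1.317081.
  rho(2) = 0.5 / 1.317081 = 0.3796.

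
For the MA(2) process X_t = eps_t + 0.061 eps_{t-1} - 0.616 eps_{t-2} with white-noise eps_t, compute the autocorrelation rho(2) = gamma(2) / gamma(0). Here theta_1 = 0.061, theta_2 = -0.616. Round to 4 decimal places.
\rho(2) = -0.4454

For an MA(q) process with theta_0 = 1, the autocovariance is
  gamma(k) = sigma^2 * sum_{i=0..q-k} theta_i * theta_{i+k},
and rho(k) = gamma(k) / gamma(0). Sigma^2 cancels.
  numerator   = (1)*(-0.616) = -0.616.
  denominator = (1)^2 + (0.061)^2 + (-0.616)^2 = 1.383177.
  rho(2) = -0.616 / 1.383177 = -0.4454.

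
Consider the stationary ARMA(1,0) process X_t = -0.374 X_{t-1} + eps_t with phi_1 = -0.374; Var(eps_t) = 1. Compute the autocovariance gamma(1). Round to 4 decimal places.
\gamma(1) = -0.4348

Multiply the model equation by X_{t-k} and take expectations. With theta_0 = psi_0 = 1 and psi_j the MA(infinity) weights, this gives
  gamma(k) - sum_i phi_i gamma(k-i) = c_k,
  c_k = sigma^2 * sum_{j=k..q} theta_j psi_{j-k}   (c_k = 0 for k > q),
using gamma(-m) = gamma(m).
Pure AR (q = 0): c_0 = sigma^2 = 1, c_k = 0 for k >= 1.
Equations for k = 0 and k = 1 (AR order 1):
  gamma(0) = phi_1 gamma(1) + c_0
  gamma(1) = phi_1 gamma(0) + c_1
Substituting the second into the first: gamma(0) (1 - phi_1^2) = c_0 + phi_1 c_1, so
  gamma(0) = c_0 / (1 - phi_1^2) = 1 / (1 - (-0.374)^2) = 1 / 0.860124 = 1.162623.
  gamma(1) = phi_1 gamma(0) = (-0.374)(1.162623) = -0.434821.
Therefore gamma(1) = -0.4348 (to 4 decimal places).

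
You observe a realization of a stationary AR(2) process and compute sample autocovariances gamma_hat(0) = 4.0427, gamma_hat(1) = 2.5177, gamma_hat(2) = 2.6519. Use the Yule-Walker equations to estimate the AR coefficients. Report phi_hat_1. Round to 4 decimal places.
\hat\phi_{1} = 0.3500

The Yule-Walker equations for an AR(p) process read, in matrix form,
  Gamma_p phi = r_p,   with   (Gamma_p)_{ij} = gamma(|i - j|),
                       (r_p)_i = gamma(i),   i,j = 1..p.
Substitute the sample gammas (Toeplitz matrix and right-hand side of size 2):
  Gamma_p = [[4.0427, 2.5177], [2.5177, 4.0427]]
  r_p     = [2.5177, 2.6519]
Written out:
  4.0427 phi_1 + 2.5177 phi_2 = 2.5177
  2.5177 phi_1 + 4.0427 phi_2 = 2.6519
Solve by Cramer's rule:
  det = gamma(0)^2 - gamma(1)^2 = (4.0427)^2 - (2.5177)^2 = 16.34342329 - 6.33881329 = 10.00461
  phi_hat_1 = [gamma(1) gamma(0) - gamma(1) gamma(2)] / det = [(2.5177)(4.0427) - (2.5177)(2.6519)] / 10.00461 = 3.50161716 / 10.00461 = 0.35
  phi_hat_2 = [gamma(0) gamma(2) - gamma(1)^2] / det = [(4.0427)(2.6519) - (2.5177)^2] / 10.00461 = 4.38202284 / 10.00461 = 0.438
So phi_hat = [0.3500, 0.4380].
Therefore phi_hat_1 = 0.3500.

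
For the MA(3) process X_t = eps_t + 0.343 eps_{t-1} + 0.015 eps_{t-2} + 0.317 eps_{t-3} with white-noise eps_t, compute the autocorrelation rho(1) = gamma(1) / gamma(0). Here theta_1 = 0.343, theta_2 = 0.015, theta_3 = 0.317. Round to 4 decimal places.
\rho(1) = 0.2897

For an MA(q) process with theta_0 = 1, the autocovariance is
  gamma(k) = sigma^2 * sum_{i=0..q-k} theta_i * theta_{i+k},
and rho(k) = gamma(k) / gamma(0). Sigma^2 cancels.
  numerator   = (1)*(0.343) + (0.343)*(0.015) + (0.015)*(0.317) = 0.3529.
  denominator = (1)^2 + (0.343)^2 + (0.015)^2 + (0.317)^2 = 1.218363.
  rho(1) = 0.3529 / 1.218363 = 0.2897.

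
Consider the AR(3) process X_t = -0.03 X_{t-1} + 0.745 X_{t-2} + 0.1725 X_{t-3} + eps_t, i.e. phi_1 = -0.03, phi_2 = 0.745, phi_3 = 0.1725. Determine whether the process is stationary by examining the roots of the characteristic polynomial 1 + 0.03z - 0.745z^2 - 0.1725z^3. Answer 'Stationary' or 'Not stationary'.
\text{Stationary}

The AR(p) characteristic polynomial is P(z) = 1 + 0.03z - 0.745z^2 - 0.1725z^3.
Stationarity requires all roots to lie outside the unit circle, i.e. |z| > 1 for every root.
Degree 3: look for a simple real root z0 first, then factor out (1 - z/z0) and solve the remaining quadratic.
Testing z0 = -4: P(-4) = 1 + (0.03)(-4) + (-0.745)(-4)^2 + (-0.1725)(-4)^3
  = 1 + (-0.12) + (-11.92) + (11.04) = 0.  So z_0 = -4 is a root, |z_0| = 4.
Divide out the factor (1 + 0.25 z) = (1 - z/z0) (since 1/z0 = -0.25):
  P(z) = (1 + 0.25 z)(1 + (-0.22) z + (-0.69) z^2)
  [check: z-coef -0.22 - (-0.25) = 0.03; z^2-coef -0.69 - (-0.25)(-0.22) = -0.745; z^3-coef -(-0.25)(-0.69) = -0.1725.]
Remaining roots from the quadratic factor 1 + (-0.22) z + (-0.69) z^2:
  Set 1 + (-0.22) z + (-0.69) z^2 = 0, i.e. a z^2 + b z + c = 0 with a = -0.69, b = -0.22, c = 1.
  Discriminant D = b^2 - 4ac = (-0.22)^2 - 4*(-0.69)*1 = 0.0484 - (-2.76) = 2.8084.
  D >= 0, so the roots are real: z = (-b +/- sqrt(D)) / (2a) = (0.22 +/- 1.675828) / (-1.38).
    z_1 = (0.22 + 1.675828) / (-1.38) = -1.3738,   |z_1| = 1.3738.
    z_2 = (0.22 - 1.675828) / (-1.38) = 1.0549,   |z_2| = 1.0549.
Moduli of all roots: 4.0000, 1.3738, 1.0549.
All moduli strictly greater than 1? Yes.
Verdict: Stationary.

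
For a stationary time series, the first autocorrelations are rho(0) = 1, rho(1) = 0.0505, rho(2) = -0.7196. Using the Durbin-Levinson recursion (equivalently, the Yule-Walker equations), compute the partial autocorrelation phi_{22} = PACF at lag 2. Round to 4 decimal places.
\phi_{22} = -0.7240

The PACF at lag k is phi_{kk}, the last component of the solution
to the Yule-Walker system G_k phi = r_k where
  (G_k)_{ij} = rho(|i - j|), (r_k)_i = rho(i), i,j = 1..k.
Equivalently, Durbin-Levinson gives phi_{kk} iteratively:
  phi_{11} = rho(1)
  phi_{kk} = [rho(k) - sum_{j=1..k-1} phi_{k-1,j} rho(k-j)]
            / [1 - sum_{j=1..k-1} phi_{k-1,j} rho(j)],
  phi_{k,j} = phi_{k-1,j} - phi_{kk} phi_{k-1,k-j},  j = 1..k-1.
Step k = 1:
  phi_11 = rho(1) = 0.0505.
Step k = 2:
  phi_22 = [rho(2) - phi_11 rho(1)] / [1 - phi_11 rho(1)] = [-0.7196 - (0.0505)(0.0505)] / [1 - (0.0505)(0.0505)]
         = -0.72215025 / 0.99744975 = -0.724.
Therefore phi_{22} = -0.7240.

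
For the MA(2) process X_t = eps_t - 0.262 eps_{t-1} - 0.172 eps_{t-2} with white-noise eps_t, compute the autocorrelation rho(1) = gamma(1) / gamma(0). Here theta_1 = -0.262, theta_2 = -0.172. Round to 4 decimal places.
\rho(1) = -0.1975

For an MA(q) process with theta_0 = 1, the autocovariance is
  gamma(k) = sigma^2 * sum_{i=0..q-k} theta_i * theta_{i+k},
and rho(k) = gamma(k) / gamma(0). Sigma^2 cancels.
  numerator   = (1)*(-0.262) + (-0.262)*(-0.172) = -0.216936.
  denominator = (1)^2 + (-0.262)^2 + (-0.172)^2 = 1.098228.
  rho(1) = -0.216936 / 1.098228 = -0.1975.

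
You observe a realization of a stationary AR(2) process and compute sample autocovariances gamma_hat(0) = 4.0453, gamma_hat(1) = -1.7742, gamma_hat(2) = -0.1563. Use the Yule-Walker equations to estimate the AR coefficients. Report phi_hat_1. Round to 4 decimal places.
\hat\phi_{1} = -0.5640

The Yule-Walker equations for an AR(p) process read, in matrix form,
  Gamma_p phi = r_p,   with   (Gamma_p)_{ij} = gamma(|i - j|),
                       (r_p)_i = gamma(i),   i,j = 1..p.
Substitute the sample gammas (Toeplitz matrix and right-hand side of size 2):
  Gamma_p = [[4.0453, -1.7742], [-1.7742, 4.0453]]
  r_p     = [-1.7742, -0.1563]
Written out:
  4.0453 phi_1 - 1.7742 phi_2 = -1.7742
  -1.7742 phi_1 + 4.0453 phi_2 = -0.1563
Solve by Cramer's rule:
  det = gamma(0)^2 - gamma(1)^2 = (4.0453)^2 - (-1.7742)^2 = 16.36445209 - 3.14778564 = 13.21666645
  phi_hat_1 = [gamma(1) gamma(0) - gamma(1) gamma(2)] / det = [(-1.7742)(4.0453) - (-1.7742)(-0.1563)] / 13.21666645 = -7.45447872 / 13.21666645 = -0.564
  phi_hat_2 = [gamma(0) gamma(2) - gamma(1)^2] / det = [(4.0453)(-0.1563) - (-1.7742)^2] / 13.21666645 = -3.78006603 / 13.21666645 = -0.286
So phi_hat = [-0.5640, -0.2860].
Therefore phi_hat_1 = -0.5640.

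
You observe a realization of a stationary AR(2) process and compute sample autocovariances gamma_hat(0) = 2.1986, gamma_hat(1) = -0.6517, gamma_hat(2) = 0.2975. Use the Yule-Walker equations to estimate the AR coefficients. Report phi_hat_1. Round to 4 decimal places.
\hat\phi_{1} = -0.2810

The Yule-Walker equations for an AR(p) process read, in matrix form,
  Gamma_p phi = r_p,   with   (Gamma_p)_{ij} = gamma(|i - j|),
                       (r_p)_i = gamma(i),   i,j = 1..p.
Substitute the sample gammas (Toeplitz matrix and right-hand side of size 2):
  Gamma_p = [[2.1986, -0.6517], [-0.6517, 2.1986]]
  r_p     = [-0.6517, 0.2975]
Written out:
  2.1986 phi_1 - 0.6517 phi_2 = -0.6517
  -0.6517 phi_1 + 2.1986 phi_2 = 0.2975
Solve by Cramer's rule:
  det = gamma(0)^2 - gamma(1)^2 = (2.1986)^2 - (-0.6517)^2 = 4.83384196 - 0.42471289 = 4.40912907
  phi_hat_1 = [gamma(1) gamma(0) - gamma(1) gamma(2)] / det = [(-0.6517)(2.1986) - (-0.6517)(0.2975)] / 4.40912907 = -1.23894687 / 4.40912907 = -0.281
  phi_hat_2 = [gamma(0) gamma(2) - gamma(1)^2] / det = [(2.1986)(0.2975) - (-0.6517)^2] / 4.40912907 = 0.22937061 / 4.40912907 = 0.052
So phi_hat = [-0.2810, 0.0520].
Therefore phi_hat_1 = -0.2810.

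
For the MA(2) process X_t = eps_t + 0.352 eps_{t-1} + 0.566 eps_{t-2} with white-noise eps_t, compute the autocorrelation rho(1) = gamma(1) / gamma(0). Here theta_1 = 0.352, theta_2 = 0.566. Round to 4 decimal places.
\rho(1) = 0.3817

For an MA(q) process with theta_0 = 1, the autocovariance is
  gamma(k) = sigma^2 * sum_{i=0..q-k} theta_i * theta_{i+k},
and rho(k) = gamma(k) / gamma(0). Sigma^2 cancels.
  numerator   = (1)*(0.352) + (0.352)*(0.566) = 0.551232.
  denominator = (1)^2 + (0.352)^2 + (0.566)^2 = 1.44426.
  rho(1) = 0.551232 / 1.44426 = 0.3817.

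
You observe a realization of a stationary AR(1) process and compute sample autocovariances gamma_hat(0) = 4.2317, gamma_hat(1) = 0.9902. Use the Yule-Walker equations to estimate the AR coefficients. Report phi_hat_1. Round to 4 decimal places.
\hat\phi_{1} = 0.2340

The Yule-Walker equations for an AR(p) process read, in matrix form,
  Gamma_p phi = r_p,   with   (Gamma_p)_{ij} = gamma(|i - j|),
                       (r_p)_i = gamma(i),   i,j = 1..p.
Substitute the sample gammas (Toeplitz matrix and right-hand side of size 1):
  Gamma_p = [[4.2317]]
  r_p     = [0.9902]
With p = 1 this is the single equation gamma(0) phi_1 = gamma(1):
  phi_hat_1 = gamma(1) / gamma(0) = 0.9902 / 4.2317 = 0.2340.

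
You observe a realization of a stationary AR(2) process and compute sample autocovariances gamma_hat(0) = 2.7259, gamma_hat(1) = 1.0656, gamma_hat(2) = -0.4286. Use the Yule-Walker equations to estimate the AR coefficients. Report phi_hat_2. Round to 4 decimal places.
\hat\phi_{2} = -0.3660

The Yule-Walker equations for an AR(p) process read, in matrix form,
  Gamma_p phi = r_p,   with   (Gamma_p)_{ij} = gamma(|i - j|),
                       (r_p)_i = gamma(i),   i,j = 1..p.
Substitute the sample gammas (Toeplitz matrix and right-hand side of size 2):
  Gamma_p = [[2.7259, 1.0656], [1.0656, 2.7259]]
  r_p     = [1.0656, -0.4286]
Written out:
  2.7259 phi_1 + 1.0656 phi_2 = 1.0656
  1.0656 phi_1 + 2.7259 phi_2 = -0.4286
Solve by Cramer's rule:
  det = gamma(0)^2 - gamma(1)^2 = (2.7259)^2 - (1.0656)^2 = 7.43053081 - 1.13550336 = 6.29502745
  phi_hat_1 = [gamma(1) gamma(0) - gamma(1) gamma(2)] / det = [(1.0656)(2.7259) - (1.0656)(-0.4286)] / 6.29502745 = 3.3614352 / 6.29502745 = 0.534
  phi_hat_2 = [gamma(0) gamma(2) - gamma(1)^2] / det = [(2.7259)(-0.4286) - (1.0656)^2] / 6.29502745 = -2.3038241 / 6.29502745 = -0.366
So phi_hat = [0.5340, -0.3660].
Therefore phi_hat_2 = -0.3660.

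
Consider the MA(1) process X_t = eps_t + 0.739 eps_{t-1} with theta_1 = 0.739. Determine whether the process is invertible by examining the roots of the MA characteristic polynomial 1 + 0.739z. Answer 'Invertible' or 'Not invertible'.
\text{Invertible}

The MA(q) characteristic polynomial is P(z) = 1 + 0.739z.
Invertibility requires all roots to lie outside the unit circle, i.e. |z| > 1 for every root.
This is linear in z: 1 + (0.739) z = 0  =>  z = -1/(0.739) = -1.35318,  |z| = 1.35318.
Moduli of all roots: 1.3532.
All moduli strictly greater than 1? Yes.
Verdict: Invertible.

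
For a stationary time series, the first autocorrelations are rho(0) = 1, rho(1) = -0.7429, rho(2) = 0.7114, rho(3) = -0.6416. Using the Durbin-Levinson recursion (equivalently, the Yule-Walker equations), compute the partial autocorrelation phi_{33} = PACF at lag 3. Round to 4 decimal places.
\phi_{33} = -0.0940

The PACF at lag k is phi_{kk}, the last component of the solution
to the Yule-Walker system G_k phi = r_k where
  (G_k)_{ij} = rho(|i - j|), (r_k)_i = rho(i), i,j = 1..k.
Equivalently, Durbin-Levinson gives phi_{kk} iteratively:
  phi_{11} = rho(1)
  phi_{kk} = [rho(k) - sum_{j=1..k-1} phi_{k-1,j} rho(k-j)]
            / [1 - sum_{j=1..k-1} phi_{k-1,j} rho(j)],
  phi_{k,j} = phi_{k-1,j} - phi_{kk} phi_{k-1,k-j},  j = 1..k-1.
Step k = 1:
  phi_11 = rho(1) = -0.7429.
Step k = 2:
  phi_22 = [rho(2) - phi_11 rho(1)] / [1 - phi_11 rho(1)] = [0.7114 - (-0.7429)(-0.7429)] / [1 - (-0.7429)(-0.7429)]
         = 0.15949959 / 0.44809959 = 0.355947.
  Update: phi_21 = phi_11 - phi_22 phi_11 = -0.7429 - (0.355947)(-0.7429) = -0.478467.
Step k = 3:
  phi_33 = [rho(3) - phi_21 rho(2) - phi_22 rho(1)] / [1 - phi_21 rho(1) - phi_22 rho(2)]
    numerator   = -0.6416 - (-0.478467)(0.7114) - (0.355947)(-0.7429) = -0.03678562
    denominator = 1 - (-0.478467)(-0.7429) - (0.355947)(0.7114) = 0.39132623
  phi_33 = -0.03678562 / 0.39132623 = -0.094.
Therefore phi_{33} = -0.0940.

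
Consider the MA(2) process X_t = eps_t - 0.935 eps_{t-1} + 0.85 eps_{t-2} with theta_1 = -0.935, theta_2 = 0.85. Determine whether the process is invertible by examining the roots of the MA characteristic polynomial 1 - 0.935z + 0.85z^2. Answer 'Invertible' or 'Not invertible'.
\text{Invertible}

The MA(q) characteristic polynomial is P(z) = 1 - 0.935z + 0.85z^2.
Invertibility requires all roots to lie outside the unit circle, i.e. |z| > 1 for every root.
Set 1 + (-0.935) z + (0.85) z^2 = 0, i.e. a z^2 + b z + c = 0 with a = 0.85, b = -0.935, c = 1.
Discriminant D = b^2 - 4ac = (-0.935)^2 - 4*(0.85)*1 = 0.874225 - (3.4) = -2.525775.
D < 0, so the roots are the complex-conjugate pair z = (-b +/- i sqrt(-D)) / (2a) = 0.55 +/- 0.9349i.
For a conjugate pair |z|^2 = z * conj(z) = (product of roots) = c/a = 1/(0.85) = 1.176471, so |z| = sqrt(1.176471) = 1.0847 for both roots.
Moduli of all roots: 1.0847, 1.0847.
All moduli strictly greater than 1? Yes.
Verdict: Invertible.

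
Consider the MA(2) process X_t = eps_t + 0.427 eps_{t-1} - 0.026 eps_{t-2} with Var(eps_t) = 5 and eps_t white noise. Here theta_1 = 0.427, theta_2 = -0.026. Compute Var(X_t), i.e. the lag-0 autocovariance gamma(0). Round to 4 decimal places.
\gamma(0) = 5.9150

For an MA(q) process X_t = eps_t + sum_i theta_i eps_{t-i} with
Var(eps_t) = sigma^2, the variance is
  gamma(0) = sigma^2 * (1 + sum_i theta_i^2).
  sum_i theta_i^2 = (0.427)^2 + (-0.026)^2 = 0.182329 + 0.000676 = 0.183005.
  gamma(0) = 5 * (1 + 0.183005) = 5 * 1.183005 = 5.915025, which rounds to 5.9150.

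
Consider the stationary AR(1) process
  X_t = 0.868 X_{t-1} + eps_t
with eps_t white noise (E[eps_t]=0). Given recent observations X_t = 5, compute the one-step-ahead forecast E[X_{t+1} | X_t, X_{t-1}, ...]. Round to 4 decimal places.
E[X_{t+1} \mid \mathcal F_t] = 4.3400

For an AR(p) model X_t = c + sum_i phi_i X_{t-i} + eps_t, the
one-step-ahead conditional mean is
  E[X_{t+1} | X_t, ...] = c + sum_i phi_i X_{t+1-i}.
Substitute known values:
  E[X_{t+1} | ...] = (0.868) * (5)
                   = 4.3400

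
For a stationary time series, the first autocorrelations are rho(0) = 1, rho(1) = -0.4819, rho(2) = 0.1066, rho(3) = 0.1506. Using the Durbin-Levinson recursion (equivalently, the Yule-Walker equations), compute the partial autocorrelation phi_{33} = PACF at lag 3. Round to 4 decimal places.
\phi_{33} = 0.1760

The PACF at lag k is phi_{kk}, the last component of the solution
to the Yule-Walker system G_k phi = r_k where
  (G_k)_{ij} = rho(|i - j|), (r_k)_i = rho(i), i,j = 1..k.
Equivalently, Durbin-Levinson gives phi_{kk} iteratively:
  phi_{11} = rho(1)
  phi_{kk} = [rho(k) - sum_{j=1..k-1} phi_{k-1,j} rho(k-j)]
            / [1 - sum_{j=1..k-1} phi_{k-1,j} rho(j)],
  phi_{k,j} = phi_{k-1,j} - phi_{kk} phi_{k-1,k-j},  j = 1..k-1.
Step k = 1:
  phi_11 = rho(1) = -0.4819.
Step k = 2:
  phi_22 = [rho(2) - phi_11 rho(1)] / [1 - phi_11 rho(1)] = [0.1066 - (-0.4819)(-0.4819)] / [1 - (-0.4819)(-0.4819)]
         = -0.12562761 / 0.76777239 = -0.163626.
  Update: phi_21 = phi_11 - phi_22 phi_11 = -0.4819 - (-0.163626)(-0.4819) = -0.560751.
Step k = 3:
  phi_33 = [rho(3) - phi_21 rho(2) - phi_22 rho(1)] / [1 - phi_21 rho(1) - phi_22 rho(2)]
    numerator   = 0.1506 - (-0.560751)(0.1066) - (-0.163626)(-0.4819) = 0.13152468
    denominator = 1 - (-0.560751)(-0.4819) - (-0.163626)(0.1066) = 0.74721643
  phi_33 = 0.13152468 / 0.74721643 = 0.176.
Therefore phi_{33} = 0.1760.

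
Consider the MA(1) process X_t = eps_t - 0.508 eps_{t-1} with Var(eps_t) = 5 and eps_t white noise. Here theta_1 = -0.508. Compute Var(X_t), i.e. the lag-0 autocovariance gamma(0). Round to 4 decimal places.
\gamma(0) = 6.2903

For an MA(q) process X_t = eps_t + sum_i theta_i eps_{t-i} with
Var(eps_t) = sigma^2, the variance is
  gamma(0) = sigma^2 * (1 + sum_i theta_i^2).
  sum_i theta_i^2 = (-0.508)^2 = 0.258064.
  gamma(0) = 5 * (1 + 0.258064) = 5 * 1.258064 = 6.29032, which rounds to 6.2903.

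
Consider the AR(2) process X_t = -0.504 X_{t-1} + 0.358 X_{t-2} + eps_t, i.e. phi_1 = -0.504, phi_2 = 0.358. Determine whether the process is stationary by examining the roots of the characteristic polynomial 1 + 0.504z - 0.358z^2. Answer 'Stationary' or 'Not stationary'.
\text{Stationary}

The AR(p) characteristic polynomial is P(z) = 1 + 0.504z - 0.358z^2.
Stationarity requires all roots to lie outside the unit circle, i.e. |z| > 1 for every root.
Set 1 + (0.504) z + (-0.358) z^2 = 0, i.e. a z^2 + b z + c = 0 with a = -0.358, b = 0.504, c = 1.
Discriminant D = b^2 - 4ac = (0.504)^2 - 4*(-0.358)*1 = 0.254016 - (-1.432) = 1.686016.
D >= 0, so the roots are real: z = (-b +/- sqrt(D)) / (2a) = (-0.504 +/- 1.298467) / (-0.716).
  z_1 = (-0.504 + 1.298467) / (-0.716) = -1.1096,   |z_1| = 1.1096.
  z_2 = (-0.504 - 1.298467) / (-0.716) = 2.5174,   |z_2| = 2.5174.
Moduli of all roots: 1.1096, 2.5174.
All moduli strictly greater than 1? Yes.
Verdict: Stationary.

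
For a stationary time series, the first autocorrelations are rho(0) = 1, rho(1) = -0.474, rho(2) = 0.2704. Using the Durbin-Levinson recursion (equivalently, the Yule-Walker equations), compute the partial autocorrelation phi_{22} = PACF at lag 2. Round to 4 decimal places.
\phi_{22} = 0.0590

The PACF at lag k is phi_{kk}, the last component of the solution
to the Yule-Walker system G_k phi = r_k where
  (G_k)_{ij} = rho(|i - j|), (r_k)_i = rho(i), i,j = 1..k.
Equivalently, Durbin-Levinson gives phi_{kk} iteratively:
  phi_{11} = rho(1)
  phi_{kk} = [rho(k) - sum_{j=1..k-1} phi_{k-1,j} rho(k-j)]
            / [1 - sum_{j=1..k-1} phi_{k-1,j} rho(j)],
  phi_{k,j} = phi_{k-1,j} - phi_{kk} phi_{k-1,k-j},  j = 1..k-1.
Step k = 1:
  phi_11 = rho(1) = -0.474.
Step k = 2:
  phi_22 = [rho(2) - phi_11 rho(1)] / [1 - phi_11 rho(1)] = [0.2704 - (-0.474)(-0.474)] / [1 - (-0.474)(-0.474)]
         = 0.045724 / 0.775324 = 0.059.
Therefore phi_{22} = 0.0590.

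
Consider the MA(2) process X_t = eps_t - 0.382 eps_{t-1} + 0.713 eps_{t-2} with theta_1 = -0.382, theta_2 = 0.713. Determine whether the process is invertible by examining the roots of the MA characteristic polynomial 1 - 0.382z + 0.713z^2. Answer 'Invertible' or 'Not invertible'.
\text{Invertible}

The MA(q) characteristic polynomial is P(z) = 1 - 0.382z + 0.713z^2.
Invertibility requires all roots to lie outside the unit circle, i.e. |z| > 1 for every root.
Set 1 + (-0.382) z + (0.713) z^2 = 0, i.e. a z^2 + b z + c = 0 with a = 0.713, b = -0.382, c = 1.
Discriminant D = b^2 - 4ac = (-0.382)^2 - 4*(0.713)*1 = 0.145924 - (2.852) = -2.706076.
D < 0, so the roots are the complex-conjugate pair z = (-b +/- i sqrt(-D)) / (2a) = 0.2679 +/- 1.1536i.
For a conjugate pair |z|^2 = z * conj(z) = (product of roots) = c/a = 1/(0.713) = 1.402525, so |z| = sqrt(1.402525) = 1.1843 for both roots.
Moduli of all roots: 1.1843, 1.1843.
All moduli strictly greater than 1? Yes.
Verdict: Invertible.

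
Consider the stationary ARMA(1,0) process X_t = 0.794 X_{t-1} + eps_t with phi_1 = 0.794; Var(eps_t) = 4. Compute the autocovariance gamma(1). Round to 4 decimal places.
\gamma(1) = 8.5939

Multiply the model equation by X_{t-k} and take expectations. With theta_0 = psi_0 = 1 and psi_j the MA(infinity) weights, this gives
  gamma(k) - sum_i phi_i gamma(k-i) = c_k,
  c_k = sigma^2 * sum_{j=k..q} theta_j psi_{j-k}   (c_k = 0 for k > q),
using gamma(-m) = gamma(m).
Pure AR (q = 0): c_0 = sigma^2 = 4, c_k = 0 for k >= 1.
Equations for k = 0 and k = 1 (AR order 1):
  gamma(0) = phi_1 gamma(1) + c_0
  gamma(1) = phi_1 gamma(0) + c_1
Substituting the second into the first: gamma(0) (1 - phi_1^2) = c_0 + phi_1 c_1, so
  gamma(0) = c_0 / (1 - phi_1^2) = 4 / (1 - (0.794)^2) = 4 / 0.369564 = 10.823565.
  gamma(1) = phi_1 gamma(0) = (0.794)(10.823565) = 8.593911.
Therefore gamma(1) = 8.5939 (to 4 decimal places).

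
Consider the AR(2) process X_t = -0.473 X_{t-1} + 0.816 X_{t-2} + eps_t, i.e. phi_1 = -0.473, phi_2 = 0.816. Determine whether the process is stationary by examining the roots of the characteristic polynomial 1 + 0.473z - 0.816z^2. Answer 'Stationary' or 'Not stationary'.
\text{Not stationary}

The AR(p) characteristic polynomial is P(z) = 1 + 0.473z - 0.816z^2.
Stationarity requires all roots to lie outside the unit circle, i.e. |z| > 1 for every root.
Set 1 + (0.473) z + (-0.816) z^2 = 0, i.e. a z^2 + b z + c = 0 with a = -0.816, b = 0.473, c = 1.
Discriminant D = b^2 - 4ac = (0.473)^2 - 4*(-0.816)*1 = 0.223729 - (-3.264) = 3.487729.
D >= 0, so the roots are real: z = (-b +/- sqrt(D)) / (2a) = (-0.473 +/- 1.867546) / (-1.632).
  z_1 = (-0.473 + 1.867546) / (-1.632) = -0.8545,   |z_1| = 0.8545.
  z_2 = (-0.473 - 1.867546) / (-1.632) = 1.4342,   |z_2| = 1.4342.
Moduli of all roots: 0.8545, 1.4342.
All moduli strictly greater than 1? No.
Verdict: Not stationary.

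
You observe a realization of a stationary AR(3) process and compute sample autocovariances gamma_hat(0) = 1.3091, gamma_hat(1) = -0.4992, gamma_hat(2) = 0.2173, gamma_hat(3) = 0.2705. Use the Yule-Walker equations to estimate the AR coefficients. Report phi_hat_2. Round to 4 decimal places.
\hat\phi_{2} = 0.1450

The Yule-Walker equations for an AR(p) process read, in matrix form,
  Gamma_p phi = r_p,   with   (Gamma_p)_{ij} = gamma(|i - j|),
                       (r_p)_i = gamma(i),   i,j = 1..p.
Substitute the sample gammas (Toeplitz matrix and right-hand side of size 3):
  Gamma_p = [[1.3091, -0.4992, 0.2173], [-0.4992, 1.3091, -0.4992], [0.2173, -0.4992, 1.3091]]
  r_p     = [-0.4992, 0.2173, 0.2705]
Written out (R1..R3):
  (R1) 1.3091 phi_1 - 0.4992 phi_2 + 0.2173 phi_3 = -0.4992
  (R2) -0.4992 phi_1 + 1.3091 phi_2 - 0.4992 phi_3 = 0.2173
  (R3) 0.2173 phi_1 - 0.4992 phi_2 + 1.3091 phi_3 = 0.2705
Gaussian elimination:
  R2 <- R2 - (-0.4992/1.3091) R1 = R2 - (-0.381331) R1:  1.11874 phi_2 - 0.416337 phi_3 = 0.02694
  R3 <- R3 - (0.2173/1.3091) R1 = R3 - (0.165992) R1:  -0.416337 phi_2 + 1.27303 phi_3 = 0.353363
  R3 <- R3 - (-0.416337/1.11874) R2 = R3 - (-0.372148) R2:  1.118091 phi_3 = 0.363389
Back-substitution:
  phi_hat_3 = 0.363389 / 1.118091 = 0.325008
  phi_hat_2 = (0.02694 - (-0.416337)(0.325008)) / 1.11874 = 0.145032
  phi_hat_1 = (-0.4992 - (-0.4992)(0.145032) - (0.2173)(0.325008)) / 1.3091 = -0.379974
So phi_hat = [-0.3800, 0.1450, 0.3250].
Therefore phi_hat_2 = 0.1450.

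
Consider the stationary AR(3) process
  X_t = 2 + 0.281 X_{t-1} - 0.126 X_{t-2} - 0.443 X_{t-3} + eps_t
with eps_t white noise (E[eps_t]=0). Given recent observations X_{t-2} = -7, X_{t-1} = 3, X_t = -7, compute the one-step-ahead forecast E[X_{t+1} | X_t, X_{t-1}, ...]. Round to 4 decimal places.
E[X_{t+1} \mid \mathcal F_t] = 2.7560

For an AR(p) model X_t = c + sum_i phi_i X_{t-i} + eps_t, the
one-step-ahead conditional mean is
  E[X_{t+1} | X_t, ...] = c + sum_i phi_i X_{t+1-i}.
Substitute known values:
  E[X_{t+1} | ...] = 2 + (0.281) * (-7) + (-0.126) * (3) + (-0.443) * (-7)
                   = 2.7560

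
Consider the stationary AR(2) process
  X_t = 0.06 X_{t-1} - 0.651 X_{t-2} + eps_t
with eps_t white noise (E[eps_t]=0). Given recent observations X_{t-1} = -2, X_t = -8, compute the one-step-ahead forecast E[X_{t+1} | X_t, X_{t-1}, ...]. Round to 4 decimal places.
E[X_{t+1} \mid \mathcal F_t] = 0.8220

For an AR(p) model X_t = c + sum_i phi_i X_{t-i} + eps_t, the
one-step-ahead conditional mean is
  E[X_{t+1} | X_t, ...] = c + sum_i phi_i X_{t+1-i}.
Substitute known values:
  E[X_{t+1} | ...] = (0.06) * (-8) + (-0.651) * (-2)
                   = 0.8220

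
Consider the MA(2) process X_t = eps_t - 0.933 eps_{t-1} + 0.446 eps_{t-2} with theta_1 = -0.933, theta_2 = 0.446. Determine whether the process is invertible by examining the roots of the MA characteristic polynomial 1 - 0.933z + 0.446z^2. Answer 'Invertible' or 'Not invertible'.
\text{Invertible}

The MA(q) characteristic polynomial is P(z) = 1 - 0.933z + 0.446z^2.
Invertibility requires all roots to lie outside the unit circle, i.e. |z| > 1 for every root.
Set 1 + (-0.933) z + (0.446) z^2 = 0, i.e. a z^2 + b z + c = 0 with a = 0.446, b = -0.933, c = 1.
Discriminant D = b^2 - 4ac = (-0.933)^2 - 4*(0.446)*1 = 0.870489 - (1.784) = -0.913511.
D < 0, so the roots are the complex-conjugate pair z = (-b +/- i sqrt(-D)) / (2a) = 1.046 +/- 1.0715i.
For a conjugate pair |z|^2 = z * conj(z) = (product of roots) = c/a = 1/(0.446) = 2.242152, so |z| = sqrt(2.242152) = 1.4974 for both roots.
Moduli of all roots: 1.4974, 1.4974.
All moduli strictly greater than 1? Yes.
Verdict: Invertible.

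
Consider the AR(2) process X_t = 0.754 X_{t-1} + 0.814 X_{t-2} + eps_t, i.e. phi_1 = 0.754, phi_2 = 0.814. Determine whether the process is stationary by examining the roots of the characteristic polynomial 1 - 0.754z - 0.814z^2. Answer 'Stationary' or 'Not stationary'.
\text{Not stationary}

The AR(p) characteristic polynomial is P(z) = 1 - 0.754z - 0.814z^2.
Stationarity requires all roots to lie outside the unit circle, i.e. |z| > 1 for every root.
Set 1 + (-0.754) z + (-0.814) z^2 = 0, i.e. a z^2 + b z + c = 0 with a = -0.814, b = -0.754, c = 1.
Discriminant D = b^2 - 4ac = (-0.754)^2 - 4*(-0.814)*1 = 0.568516 - (-3.256) = 3.824516.
D >= 0, so the roots are real: z = (-b +/- sqrt(D)) / (2a) = (0.754 +/- 1.955637) / (-1.628).
  z_1 = (0.754 + 1.955637) / (-1.628) = -1.6644,   |z_1| = 1.6644.
  z_2 = (0.754 - 1.955637) / (-1.628) = 0.7381,   |z_2| = 0.7381.
Moduli of all roots: 1.6644, 0.7381.
All moduli strictly greater than 1? No.
Verdict: Not stationary.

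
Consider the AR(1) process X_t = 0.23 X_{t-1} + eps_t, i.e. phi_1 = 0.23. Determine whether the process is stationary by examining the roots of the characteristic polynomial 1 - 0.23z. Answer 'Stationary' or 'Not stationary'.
\text{Stationary}

The AR(p) characteristic polynomial is P(z) = 1 - 0.23z.
Stationarity requires all roots to lie outside the unit circle, i.e. |z| > 1 for every root.
This is linear in z: 1 + (-0.23) z = 0  =>  z = -1/(-0.23) = 4.347826,  |z| = 4.347826.
Moduli of all roots: 4.3478.
All moduli strictly greater than 1? Yes.
Verdict: Stationary.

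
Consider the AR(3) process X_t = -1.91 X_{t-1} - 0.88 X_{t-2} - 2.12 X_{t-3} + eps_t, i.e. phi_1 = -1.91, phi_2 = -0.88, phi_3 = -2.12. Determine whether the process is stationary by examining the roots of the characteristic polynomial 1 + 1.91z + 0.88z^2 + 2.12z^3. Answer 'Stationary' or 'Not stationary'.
\text{Not stationary}

The AR(p) characteristic polynomial is P(z) = 1 + 1.91z + 0.88z^2 + 2.12z^3.
Stationarity requires all roots to lie outside the unit circle, i.e. |z| > 1 for every root.
Degree 3: look for a simple real root z0 first, then factor out (1 - z/z0) and solve the remaining quadratic.
Testing z0 = -0.5: P(-0.5) = 1 + (1.91)(-0.5) + (0.88)(-0.5)^2 + (2.12)(-0.5)^3
  = 1 + (-0.955) + (0.22) + (-0.265) = 0.  So z_0 = -0.5 is a root, |z_0| = 0.5.
Divide out the factor (1 + 2 z) = (1 - z/z0) (since 1/z0 = -2):
  P(z) = (1 + 2 z)(1 + (-0.09) z + (1.06) z^2)
  [check: z-coef -0.09 - (-2) = 1.91; z^2-coef 1.06 - (-2)(-0.09) = 0.88; z^3-coef -(-2)(1.06) = 2.12.]
Remaining roots from the quadratic factor 1 + (-0.09) z + (1.06) z^2:
  Set 1 + (-0.09) z + (1.06) z^2 = 0, i.e. a z^2 + b z + c = 0 with a = 1.06, b = -0.09, c = 1.
  Discriminant D = b^2 - 4ac = (-0.09)^2 - 4*(1.06)*1 = 0.0081 - (4.24) = -4.2319.
  D < 0, so the roots are the complex-conjugate pair z = (-b +/- i sqrt(-D)) / (2a) = 0.0425 +/- 0.9704i.
  For a conjugate pair |z|^2 = z * conj(z) = (product of roots) = c/a = 1/(1.06) = 0.943396, so |z| = sqrt(0.943396) = 0.9713 for both roots.
Moduli of all roots: 0.5000, 0.9713, 0.9713.
All moduli strictly greater than 1? No.
Verdict: Not stationary.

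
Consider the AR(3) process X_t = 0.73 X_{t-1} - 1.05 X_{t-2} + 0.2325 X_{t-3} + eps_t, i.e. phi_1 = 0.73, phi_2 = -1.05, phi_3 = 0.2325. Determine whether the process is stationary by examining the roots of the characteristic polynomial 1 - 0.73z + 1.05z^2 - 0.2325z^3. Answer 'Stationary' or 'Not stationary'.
\text{Stationary}

The AR(p) characteristic polynomial is P(z) = 1 - 0.73z + 1.05z^2 - 0.2325z^3.
Stationarity requires all roots to lie outside the unit circle, i.e. |z| > 1 for every root.
Degree 3: look for a simple real root z0 first, then factor out (1 - z/z0) and solve the remaining quadratic.
Testing z0 = 4: P(4) = 1 + (-0.73)(4) + (1.05)(4)^2 + (-0.2325)(4)^3
  = 1 + (-2.92) + (16.8) + (-14.88) = 0.  So z_0 = 4 is a root, |z_0| = 4.
Divide out the factor (1 - 0.25 z) = (1 - z/z0) (since 1/z0 = 0.25):
  P(z) = (1 - 0.25 z)(1 + (-0.48) z + (0.93) z^2)
  [check: z-coef -0.48 - (0.25) = -0.73; z^2-coef 0.93 - (0.25)(-0.48) = 1.05; z^3-coef -(0.25)(0.93) = -0.2325.]
Remaining roots from the quadratic factor 1 + (-0.48) z + (0.93) z^2:
  Set 1 + (-0.48) z + (0.93) z^2 = 0, i.e. a z^2 + b z + c = 0 with a = 0.93, b = -0.48, c = 1.
  Discriminant D = b^2 - 4ac = (-0.48)^2 - 4*(0.93)*1 = 0.2304 - (3.72) = -3.4896.
  D < 0, so the roots are the complex-conjugate pair z = (-b +/- i sqrt(-D)) / (2a) = 0.2581 +/- 1.0043i.
  For a conjugate pair |z|^2 = z * conj(z) = (product of roots) = c/a = 1/(0.93) = 1.075269, so |z| = sqrt(1.075269) = 1.037 for both roots.
Moduli of all roots: 4.0000, 1.0370, 1.0370.
All moduli strictly greater than 1? Yes.
Verdict: Stationary.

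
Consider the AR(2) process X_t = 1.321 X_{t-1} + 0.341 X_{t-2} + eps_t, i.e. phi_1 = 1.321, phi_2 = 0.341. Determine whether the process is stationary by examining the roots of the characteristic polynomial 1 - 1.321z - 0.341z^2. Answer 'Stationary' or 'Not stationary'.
\text{Not stationary}

The AR(p) characteristic polynomial is P(z) = 1 - 1.321z - 0.341z^2.
Stationarity requires all roots to lie outside the unit circle, i.e. |z| > 1 for every root.
Set 1 + (-1.321) z + (-0.341) z^2 = 0, i.e. a z^2 + b z + c = 0 with a = -0.341, b = -1.321, c = 1.
Discriminant D = b^2 - 4ac = (-1.321)^2 - 4*(-0.341)*1 = 1.745041 - (-1.364) = 3.109041.
D >= 0, so the roots are real: z = (-b +/- sqrt(D)) / (2a) = (1.321 +/- 1.763247) / (-0.682).
  z_1 = (1.321 + 1.763247) / (-0.682) = -4.5224,   |z_1| = 4.5224.
  z_2 = (1.321 - 1.763247) / (-0.682) = 0.6485,   |z_2| = 0.6485.
Moduli of all roots: 4.5224, 0.6485.
All moduli strictly greater than 1? No.
Verdict: Not stationary.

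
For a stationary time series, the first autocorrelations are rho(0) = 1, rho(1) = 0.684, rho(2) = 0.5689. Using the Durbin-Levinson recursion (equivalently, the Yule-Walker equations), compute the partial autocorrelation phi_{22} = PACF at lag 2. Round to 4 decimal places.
\phi_{22} = 0.1899

The PACF at lag k is phi_{kk}, the last component of the solution
to the Yule-Walker system G_k phi = r_k where
  (G_k)_{ij} = rho(|i - j|), (r_k)_i = rho(i), i,j = 1..k.
Equivalently, Durbin-Levinson gives phi_{kk} iteratively:
  phi_{11} = rho(1)
  phi_{kk} = [rho(k) - sum_{j=1..k-1} phi_{k-1,j} rho(k-j)]
            / [1 - sum_{j=1..k-1} phi_{k-1,j} rho(j)],
  phi_{k,j} = phi_{k-1,j} - phi_{kk} phi_{k-1,k-j},  j = 1..k-1.
Step k = 1:
  phi_11 = rho(1) = 0.684.
Step k = 2:
  phi_22 = [rho(2) - phi_11 rho(1)] / [1 - phi_11 rho(1)] = [0.5689 - (0.684)(0.684)] / [1 - (0.684)(0.684)]
         = 0.101044 / 0.532144 = 0.1899.
Therefore phi_{22} = 0.1899.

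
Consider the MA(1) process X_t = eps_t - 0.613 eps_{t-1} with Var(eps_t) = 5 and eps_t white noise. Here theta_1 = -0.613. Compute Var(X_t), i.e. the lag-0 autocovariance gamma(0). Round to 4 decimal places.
\gamma(0) = 6.8788

For an MA(q) process X_t = eps_t + sum_i theta_i eps_{t-i} with
Var(eps_t) = sigma^2, the variance is
  gamma(0) = sigma^2 * (1 + sum_i theta_i^2).
  sum_i theta_i^2 = (-0.613)^2 = 0.375769.
  gamma(0) = 5 * (1 + 0.375769) = 5 * 1.375769 = 6.878845, which rounds to 6.8788.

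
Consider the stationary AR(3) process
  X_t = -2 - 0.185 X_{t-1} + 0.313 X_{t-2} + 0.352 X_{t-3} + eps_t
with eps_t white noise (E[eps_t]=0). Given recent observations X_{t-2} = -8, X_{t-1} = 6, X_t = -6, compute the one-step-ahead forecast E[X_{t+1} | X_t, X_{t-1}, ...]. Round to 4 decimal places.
E[X_{t+1} \mid \mathcal F_t] = -1.8280

For an AR(p) model X_t = c + sum_i phi_i X_{t-i} + eps_t, the
one-step-ahead conditional mean is
  E[X_{t+1} | X_t, ...] = c + sum_i phi_i X_{t+1-i}.
Substitute known values:
  E[X_{t+1} | ...] = -2 + (-0.185) * (-6) + (0.313) * (6) + (0.352) * (-8)
                   = -1.8280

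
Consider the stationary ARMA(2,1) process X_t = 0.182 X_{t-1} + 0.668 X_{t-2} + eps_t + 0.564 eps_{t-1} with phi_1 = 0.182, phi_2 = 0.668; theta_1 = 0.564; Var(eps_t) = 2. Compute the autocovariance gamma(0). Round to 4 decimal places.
\gamma(0) = 9.9983

Multiply the model equation by X_{t-k} and take expectations. With theta_0 = psi_0 = 1 and psi_j the MA(infinity) weights, this gives
  gamma(k) - sum_i phi_i gamma(k-i) = c_k,
  c_k = sigma^2 * sum_{j=k..q} theta_j psi_{j-k}   (c_k = 0 for k > q),
using gamma(-m) = gamma(m).
psi-weights needed (psi_j = theta_j + sum_i phi_i psi_{j-i}):
  psi_1 = theta_1 + phi_1 = 0.564 + (0.182) = 0.746
Right-hand sides:
  c_0 = sigma^2 (1 + theta_1 psi_1) = 2 * (1 + (0.564)(0.746)) = 2 * 1.420744 = 2.841488
  c_1 = sigma^2 theta_1 = 2 * (0.564) = 1.128
  c_2 = 0
Equations for k = 0, 1, 2 (AR order 2, c_2 = 0):
  (E0) gamma(0) = phi_1 gamma(1) + phi_2 gamma(2) + c_0
  (E1) gamma(1) = phi_1 gamma(0) + phi_2 gamma(1) + c_1
  (E2) gamma(2) = phi_1 gamma(1) + phi_2 gamma(0)
From (E1): gamma(1) = A gamma(0) + B with
  A = phi_1 / (1 - phi_2) = 0.182 / 0.332 = 0.548193,   B = c_1 / (1 - phi_2) = 1.128 / 0.332 = 3.39759.
Insert (E2) into (E0): gamma(0) (1 - phi_2^2) = phi_1 (1 + phi_2) gamma(1) + c_0.
  phi_1 (1 + phi_2) = (0.182)(1.668) = 0.303576,   1 - phi_2^2 = 0.553776.
Replace gamma(1) by A gamma(0) + B and collect gamma(0):
  gamma(0) [0.553776 - (0.303576)(0.548193)] = (0.303576)(3.39759) + 2.841488
  gamma(0) * 0.387358 = 3.872915
  gamma(0) = 3.872915 / 0.387358 = 9.998287.
Therefore gamma(0) = 9.9983 (to 4 decimal places).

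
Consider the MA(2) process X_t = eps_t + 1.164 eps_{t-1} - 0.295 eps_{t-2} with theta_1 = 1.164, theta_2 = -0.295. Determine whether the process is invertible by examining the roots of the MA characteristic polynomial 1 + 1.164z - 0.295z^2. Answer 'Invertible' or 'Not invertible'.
\text{Not invertible}

The MA(q) characteristic polynomial is P(z) = 1 + 1.164z - 0.295z^2.
Invertibility requires all roots to lie outside the unit circle, i.e. |z| > 1 for every root.
Set 1 + (1.164) z + (-0.295) z^2 = 0, i.e. a z^2 + b z + c = 0 with a = -0.295, b = 1.164, c = 1.
Discriminant D = b^2 - 4ac = (1.164)^2 - 4*(-0.295)*1 = 1.354896 - (-1.18) = 2.534896.
D >= 0, so the roots are real: z = (-b +/- sqrt(D)) / (2a) = (-1.164 +/- 1.592136) / (-0.59).
  z_1 = (-1.164 + 1.592136) / (-0.59) = -0.7257,   |z_1| = 0.7257.
  z_2 = (-1.164 - 1.592136) / (-0.59) = 4.6714,   |z_2| = 4.6714.
Moduli of all roots: 0.7257, 4.6714.
All moduli strictly greater than 1? No.
Verdict: Not invertible.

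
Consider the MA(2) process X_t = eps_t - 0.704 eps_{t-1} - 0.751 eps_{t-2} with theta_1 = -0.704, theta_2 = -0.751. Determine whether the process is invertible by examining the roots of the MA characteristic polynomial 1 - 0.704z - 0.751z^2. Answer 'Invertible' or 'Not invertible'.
\text{Not invertible}

The MA(q) characteristic polynomial is P(z) = 1 - 0.704z - 0.751z^2.
Invertibility requires all roots to lie outside the unit circle, i.e. |z| > 1 for every root.
Set 1 + (-0.704) z + (-0.751) z^2 = 0, i.e. a z^2 + b z + c = 0 with a = -0.751, b = -0.704, c = 1.
Discriminant D = b^2 - 4ac = (-0.704)^2 - 4*(-0.751)*1 = 0.495616 - (-3.004) = 3.499616.
D >= 0, so the roots are real: z = (-b +/- sqrt(D)) / (2a) = (0.704 +/- 1.870726) / (-1.502).
  z_1 = (0.704 + 1.870726) / (-1.502) = -1.7142,   |z_1| = 1.7142.
  z_2 = (0.704 - 1.870726) / (-1.502) = 0.7768,   |z_2| = 0.7768.
Moduli of all roots: 1.7142, 0.7768.
All moduli strictly greater than 1? No.
Verdict: Not invertible.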